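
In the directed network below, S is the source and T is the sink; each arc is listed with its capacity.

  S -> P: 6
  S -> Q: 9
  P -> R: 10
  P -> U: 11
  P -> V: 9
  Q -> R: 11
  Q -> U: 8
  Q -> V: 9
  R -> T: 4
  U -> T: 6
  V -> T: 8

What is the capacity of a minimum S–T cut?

15

Augment S→P→R→T: bottleneck 4, flow now 4.
Augment S→P→U→T: bottleneck 2, flow now 6.
Augment S→Q→U→T: bottleneck 4, flow now 10.
Augment S→Q→V→T: bottleneck 5, flow now 15.
No augmenting path remains; maximum flow = 15.
By max-flow min-cut, the minimum cut capacity equals the max flow.
In the residual graph, reachable from S: {S}.
Min-cut edges: S→P (6), S→Q (9); capacity 6 + 9 = 15.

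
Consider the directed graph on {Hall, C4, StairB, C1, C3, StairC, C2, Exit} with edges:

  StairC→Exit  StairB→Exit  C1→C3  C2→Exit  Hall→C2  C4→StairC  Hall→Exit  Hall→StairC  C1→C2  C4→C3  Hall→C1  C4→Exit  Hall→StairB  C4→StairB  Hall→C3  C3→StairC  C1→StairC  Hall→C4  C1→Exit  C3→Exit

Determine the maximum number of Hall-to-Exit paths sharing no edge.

Assign every edge capacity 1; by Menger, the answer equals the max flow.
Path Hall→Exit (+1); total 1.
Path Hall→C4→Exit (+1); total 2.
Path Hall→StairB→Exit (+1); total 3.
Path Hall→C1→Exit (+1); total 4.
Path Hall→C3→Exit (+1); total 5.
Path Hall→StairC→Exit (+1); total 6.
Path Hall→C2→Exit (+1); total 7.
No residual Hall→Exit path; max flow = 7.
Certifying cut of size 7: {Hall→C1, Hall→C2, Hall→C3, Hall→C4, Hall→Exit, Hall→StairB, Hall→StairC}.

7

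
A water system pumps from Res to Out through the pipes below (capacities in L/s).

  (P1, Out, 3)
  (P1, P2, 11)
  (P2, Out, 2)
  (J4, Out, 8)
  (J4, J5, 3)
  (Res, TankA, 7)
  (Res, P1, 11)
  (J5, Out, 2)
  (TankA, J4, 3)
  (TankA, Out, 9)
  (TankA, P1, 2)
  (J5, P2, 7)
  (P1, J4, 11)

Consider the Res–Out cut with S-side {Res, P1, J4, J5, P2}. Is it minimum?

No — its capacity is 22, but the minimum cut has capacity 18.

Given cut capacity: 7 + 3 + 8 + 2 + 2 = 22.
Augment Res→TankA→Out: bottleneck 7, flow now 7.
Augment Res→P1→Out: bottleneck 3, flow now 10.
Augment Res→P1→J4→Out: bottleneck 8, flow now 18.
No augmenting path remains; maximum flow = 18.
In the residual graph, reachable from Res: {Res}.
Min-cut edges: Res→TankA (7), Res→P1 (11); capacity 7 + 11 = 18.
Cut capacity 22 exceeds the max flow 18, so it is not minimum.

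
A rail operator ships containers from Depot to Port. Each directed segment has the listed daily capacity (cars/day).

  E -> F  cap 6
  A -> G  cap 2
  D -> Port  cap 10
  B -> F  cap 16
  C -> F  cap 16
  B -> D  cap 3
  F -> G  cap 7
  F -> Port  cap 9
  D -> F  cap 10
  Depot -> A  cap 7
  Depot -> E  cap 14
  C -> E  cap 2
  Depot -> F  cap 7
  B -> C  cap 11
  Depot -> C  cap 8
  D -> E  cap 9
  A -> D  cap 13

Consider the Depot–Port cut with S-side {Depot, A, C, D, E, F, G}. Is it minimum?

Given cut capacity: 10 + 9 = 19.
Augment Depot→F→Port: bottleneck 7, flow now 7.
Augment Depot→A→D→Port: bottleneck 7, flow now 14.
Augment Depot→C→F→Port: bottleneck 2, flow now 16.
No augmenting path remains; maximum flow = 16.
In the residual graph, reachable from Depot: {Depot, C, E, F, G}.
Min-cut edges: Depot→A (7), F→Port (9); capacity 7 + 9 = 16.
Cut capacity 19 exceeds the max flow 16, so it is not minimum.

No — its capacity is 19, but the minimum cut has capacity 16.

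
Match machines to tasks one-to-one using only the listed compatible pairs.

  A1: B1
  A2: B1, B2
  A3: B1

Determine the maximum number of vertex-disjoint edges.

2

Unit-capacity flow: source→left, listed edges, right→sink; max matching = max flow.
Augmenting path A1→B1 (+1); matched 1.
Augmenting path A2→B2 (+1); matched 2.
No augmenting path remains; maximum matching = 2.
König certificate: {A2, B1} is a vertex cover of size 2 (every listed pair touches it), so no matching can be larger.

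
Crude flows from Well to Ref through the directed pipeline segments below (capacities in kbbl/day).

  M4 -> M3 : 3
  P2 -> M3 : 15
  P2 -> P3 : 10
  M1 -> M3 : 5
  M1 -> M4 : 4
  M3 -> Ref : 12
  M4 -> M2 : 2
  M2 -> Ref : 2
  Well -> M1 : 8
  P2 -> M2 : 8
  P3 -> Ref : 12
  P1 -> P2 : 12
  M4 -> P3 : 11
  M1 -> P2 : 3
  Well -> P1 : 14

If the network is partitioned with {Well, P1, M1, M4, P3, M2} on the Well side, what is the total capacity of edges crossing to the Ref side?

37

Edges leaving {Well, P1, M1, M4, P3, M2}: P1→P2 (12), M1→P2 (3), M1→M3 (5), M4→M3 (3), P3→Ref (12), M2→Ref (2).
Cut capacity = 12 + 3 + 5 + 3 + 12 + 2 = 37.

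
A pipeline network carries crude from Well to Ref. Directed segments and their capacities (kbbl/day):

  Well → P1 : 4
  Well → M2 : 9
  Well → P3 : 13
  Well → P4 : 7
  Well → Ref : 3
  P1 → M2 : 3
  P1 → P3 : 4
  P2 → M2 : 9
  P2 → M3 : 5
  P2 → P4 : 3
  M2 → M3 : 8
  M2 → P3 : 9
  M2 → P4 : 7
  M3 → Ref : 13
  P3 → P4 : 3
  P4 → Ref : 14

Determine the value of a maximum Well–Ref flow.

Augment Well→Ref: bottleneck 3, flow now 3.
Augment Well→P4→Ref: bottleneck 7, flow now 10.
Augment Well→M2→M3→Ref: bottleneck 8, flow now 18.
Augment Well→M2→P4→Ref: bottleneck 1, flow now 19.
Augment Well→P3→P4→Ref: bottleneck 3, flow now 22.
Augment Well→P1→M2→P4→Ref: bottleneck 3, flow now 25.
No augmenting path remains; maximum flow = 25.
In the residual graph, reachable from Well: {Well, P1, P3}.
Min-cut edges: Well→M2 (9), Well→P4 (7), Well→Ref (3), P1→M2 (3), P3→P4 (3); capacity 9 + 7 + 3 + 3 + 3 = 25.
This cut is saturated, so no flow can exceed 25.

25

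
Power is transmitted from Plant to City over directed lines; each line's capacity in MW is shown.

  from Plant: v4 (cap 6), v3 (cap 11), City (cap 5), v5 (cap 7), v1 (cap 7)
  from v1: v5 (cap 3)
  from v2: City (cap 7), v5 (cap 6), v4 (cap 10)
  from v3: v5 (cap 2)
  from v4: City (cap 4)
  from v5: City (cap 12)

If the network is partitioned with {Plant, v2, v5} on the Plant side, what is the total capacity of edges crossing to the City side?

58

Edges leaving {Plant, v2, v5}: Plant→v1 (7), Plant→v3 (11), Plant→v4 (6), Plant→City (5), v2→v4 (10), v2→City (7), v5→City (12).
Cut capacity = 7 + 11 + 6 + 5 + 10 + 7 + 12 = 58.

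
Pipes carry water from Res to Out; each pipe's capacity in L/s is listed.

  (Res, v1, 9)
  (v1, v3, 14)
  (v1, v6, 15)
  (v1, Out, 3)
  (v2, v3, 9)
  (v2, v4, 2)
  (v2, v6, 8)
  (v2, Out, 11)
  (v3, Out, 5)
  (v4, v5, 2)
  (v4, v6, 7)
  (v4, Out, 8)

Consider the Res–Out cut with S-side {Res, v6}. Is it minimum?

No — its capacity is 9, but the minimum cut has capacity 8.

Given cut capacity: 9 = 9.
Augment Res→v1→Out: bottleneck 3, flow now 3.
Augment Res→v1→v3→Out: bottleneck 5, flow now 8.
No augmenting path remains; maximum flow = 8.
In the residual graph, reachable from Res: {Res, v1, v3, v6}.
Min-cut edges: v1→Out (3), v3→Out (5); capacity 3 + 5 = 8.
Cut capacity 9 exceeds the max flow 8, so it is not minimum.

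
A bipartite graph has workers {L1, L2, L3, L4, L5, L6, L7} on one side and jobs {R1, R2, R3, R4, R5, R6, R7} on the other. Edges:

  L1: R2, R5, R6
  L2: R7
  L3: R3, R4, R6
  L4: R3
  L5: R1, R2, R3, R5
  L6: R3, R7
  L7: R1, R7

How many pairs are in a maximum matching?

Unit-capacity flow: source→left, listed edges, right→sink; max matching = max flow.
Augmenting path L1→R2 (+1); matched 1.
Augmenting path L2→R7 (+1); matched 2.
Augmenting path L3→R3 (+1); matched 3.
Augmenting path L5→R1 (+1); matched 4.
Augmenting path L4→R3→L3→R4 (+1); matched 5.
Augmenting path L7→R1→L5→R5 (+1); matched 6.
No augmenting path remains; maximum matching = 6.
König certificate: {L1, L3, L5, L7, R3, R7} is a vertex cover of size 6 (every listed pair touches it), so no matching can be larger.

6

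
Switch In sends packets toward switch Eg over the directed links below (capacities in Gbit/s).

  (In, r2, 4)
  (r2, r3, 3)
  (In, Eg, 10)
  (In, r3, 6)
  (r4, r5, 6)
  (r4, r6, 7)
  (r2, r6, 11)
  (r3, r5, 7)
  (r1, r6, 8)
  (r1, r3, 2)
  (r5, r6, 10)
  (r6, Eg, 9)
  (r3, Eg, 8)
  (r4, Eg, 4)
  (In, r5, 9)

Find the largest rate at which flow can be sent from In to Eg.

27

Augment In→Eg: bottleneck 10, flow now 10.
Augment In→r3→Eg: bottleneck 6, flow now 16.
Augment In→r2→r3→Eg: bottleneck 2, flow now 18.
Augment In→r2→r6→Eg: bottleneck 2, flow now 20.
Augment In→r5→r6→Eg: bottleneck 7, flow now 27.
No augmenting path remains; maximum flow = 27.
In the residual graph, reachable from In: {In, r2, r3, r5, r6}.
Min-cut edges: In→Eg (10), r3→Eg (8), r6→Eg (9); capacity 10 + 8 + 9 = 27.
This cut is saturated, so no flow can exceed 27.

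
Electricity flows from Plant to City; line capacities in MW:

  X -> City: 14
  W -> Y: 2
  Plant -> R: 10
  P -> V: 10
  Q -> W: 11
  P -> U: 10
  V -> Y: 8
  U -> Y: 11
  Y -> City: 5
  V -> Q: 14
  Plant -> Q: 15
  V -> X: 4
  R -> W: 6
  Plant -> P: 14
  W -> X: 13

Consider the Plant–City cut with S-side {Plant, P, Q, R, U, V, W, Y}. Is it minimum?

Given cut capacity: 4 + 13 + 5 = 22.
Augment Plant→P→U→Y→City: bottleneck 5, flow now 5.
Augment Plant→P→V→X→City: bottleneck 4, flow now 9.
Augment Plant→Q→W→X→City: bottleneck 10, flow now 19.
No augmenting path remains; maximum flow = 19.
In the residual graph, reachable from Plant: {Plant, P, Q, R, U, V, W, X, Y}.
Min-cut edges: X→City (14), Y→City (5); capacity 14 + 5 = 19.
Cut capacity 22 exceeds the max flow 19, so it is not minimum.

No — its capacity is 22, but the minimum cut has capacity 19.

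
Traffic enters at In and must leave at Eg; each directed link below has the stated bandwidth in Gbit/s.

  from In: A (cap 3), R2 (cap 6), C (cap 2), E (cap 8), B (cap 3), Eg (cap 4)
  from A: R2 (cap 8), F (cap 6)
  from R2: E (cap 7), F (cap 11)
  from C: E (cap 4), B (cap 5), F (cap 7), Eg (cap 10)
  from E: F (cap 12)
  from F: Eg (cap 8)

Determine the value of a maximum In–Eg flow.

Augment In→Eg: bottleneck 4, flow now 4.
Augment In→C→Eg: bottleneck 2, flow now 6.
Augment In→A→F→Eg: bottleneck 3, flow now 9.
Augment In→R2→F→Eg: bottleneck 5, flow now 14.
No augmenting path remains; maximum flow = 14.
In the residual graph, reachable from In: {In, A, R2, E, B, F}.
Min-cut edges: In→C (2), In→Eg (4), F→Eg (8); capacity 2 + 4 + 8 = 14.
This cut is saturated, so no flow can exceed 14.

14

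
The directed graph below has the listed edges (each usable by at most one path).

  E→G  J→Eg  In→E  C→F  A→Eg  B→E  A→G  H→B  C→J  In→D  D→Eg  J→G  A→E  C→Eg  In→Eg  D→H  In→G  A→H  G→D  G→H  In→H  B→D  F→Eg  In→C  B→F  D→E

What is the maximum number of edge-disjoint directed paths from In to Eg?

4

Assign every edge capacity 1; by Menger, the answer equals the max flow.
Path In→Eg (+1); total 1.
Path In→C→Eg (+1); total 2.
Path In→D→Eg (+1); total 3.
Path In→H→B→F→Eg (+1); total 4.
No residual In→Eg path; max flow = 4.
Certifying cut of size 4: {D→Eg, H→B, In→C, In→Eg}.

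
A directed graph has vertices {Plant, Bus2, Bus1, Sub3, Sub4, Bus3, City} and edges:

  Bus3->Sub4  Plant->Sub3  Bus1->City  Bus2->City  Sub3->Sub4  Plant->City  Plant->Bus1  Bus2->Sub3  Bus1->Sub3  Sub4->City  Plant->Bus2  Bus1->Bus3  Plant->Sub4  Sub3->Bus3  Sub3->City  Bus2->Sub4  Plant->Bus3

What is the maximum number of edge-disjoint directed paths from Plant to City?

Assign every edge capacity 1; by Menger, the answer equals the max flow.
Path Plant→City (+1); total 1.
Path Plant→Bus2→City (+1); total 2.
Path Plant→Bus1→City (+1); total 3.
Path Plant→Sub3→City (+1); total 4.
Path Plant→Sub4→City (+1); total 5.
No residual Plant→City path; max flow = 5.
Certifying cut of size 5: {Plant→Bus1, Plant→Bus2, Plant→City, Plant→Sub3, Sub4→City}.

5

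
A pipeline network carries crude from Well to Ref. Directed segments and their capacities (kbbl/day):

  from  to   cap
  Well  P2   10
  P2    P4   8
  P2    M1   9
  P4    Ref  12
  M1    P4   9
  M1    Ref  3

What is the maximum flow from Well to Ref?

Augment Well→P2→P4→Ref: bottleneck 8, flow now 8.
Augment Well→P2→M1→Ref: bottleneck 2, flow now 10.
No augmenting path remains; maximum flow = 10.
In the residual graph, reachable from Well: {Well}.
Min-cut edges: Well→P2 (10); capacity 10 = 10.
This cut is saturated, so no flow can exceed 10.

10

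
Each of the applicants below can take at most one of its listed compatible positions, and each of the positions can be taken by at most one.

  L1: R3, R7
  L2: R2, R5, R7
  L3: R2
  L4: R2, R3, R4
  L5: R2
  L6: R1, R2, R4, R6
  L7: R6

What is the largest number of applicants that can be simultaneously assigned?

Unit-capacity flow: source→left, listed edges, right→sink; max matching = max flow.
Augmenting path L1→R3 (+1); matched 1.
Augmenting path L2→R2 (+1); matched 2.
Augmenting path L4→R4 (+1); matched 3.
Augmenting path L6→R1 (+1); matched 4.
Augmenting path L7→R6 (+1); matched 5.
Augmenting path L3→R2→L2→R5 (+1); matched 6.
No augmenting path remains; maximum matching = 6.
König certificate: {L1, L2, L4, L6, L7, R2} is a vertex cover of size 6 (every listed pair touches it), so no matching can be larger.

6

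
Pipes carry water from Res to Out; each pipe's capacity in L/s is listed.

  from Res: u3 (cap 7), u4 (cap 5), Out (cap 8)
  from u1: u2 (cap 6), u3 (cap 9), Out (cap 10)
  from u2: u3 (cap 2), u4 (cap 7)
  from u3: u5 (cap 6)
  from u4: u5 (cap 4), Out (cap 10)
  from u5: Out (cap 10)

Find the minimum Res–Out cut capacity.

Augment Res→Out: bottleneck 8, flow now 8.
Augment Res→u4→Out: bottleneck 5, flow now 13.
Augment Res→u3→u5→Out: bottleneck 6, flow now 19.
No augmenting path remains; maximum flow = 19.
By max-flow min-cut, the minimum cut capacity equals the max flow.
In the residual graph, reachable from Res: {Res, u3}.
Min-cut edges: Res→u4 (5), Res→Out (8), u3→u5 (6); capacity 5 + 8 + 6 = 19.

19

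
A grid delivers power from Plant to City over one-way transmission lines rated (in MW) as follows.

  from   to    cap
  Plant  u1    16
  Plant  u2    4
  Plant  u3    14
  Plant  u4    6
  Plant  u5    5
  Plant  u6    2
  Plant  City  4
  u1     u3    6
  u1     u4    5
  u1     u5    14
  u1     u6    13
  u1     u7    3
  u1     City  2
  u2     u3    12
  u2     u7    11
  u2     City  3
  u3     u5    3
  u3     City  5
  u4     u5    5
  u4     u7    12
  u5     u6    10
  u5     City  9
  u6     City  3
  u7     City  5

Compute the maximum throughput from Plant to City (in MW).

31

Augment Plant→City: bottleneck 4, flow now 4.
Augment Plant→u1→City: bottleneck 2, flow now 6.
Augment Plant→u2→City: bottleneck 3, flow now 9.
Augment Plant→u3→City: bottleneck 5, flow now 14.
Augment Plant→u5→City: bottleneck 5, flow now 19.
Augment Plant→u6→City: bottleneck 2, flow now 21.
Augment Plant→u1→u5→City: bottleneck 4, flow now 25.
Augment Plant→u1→u6→City: bottleneck 1, flow now 26.
Augment Plant→u1→u7→City: bottleneck 3, flow now 29.
Augment Plant→u2→u7→City: bottleneck 1, flow now 30.
Augment Plant→u4→u7→City: bottleneck 1, flow now 31.
No augmenting path remains; maximum flow = 31.
In the residual graph, reachable from Plant: {Plant, u1, u2, u3, u4, u5, u6, u7}.
Min-cut edges: Plant→City (4), u1→City (2), u2→City (3), u3→City (5), u5→City (9), u6→City (3), u7→City (5); capacity 4 + 2 + 3 + 5 + 9 + 3 + 5 = 31.
This cut is saturated, so no flow can exceed 31.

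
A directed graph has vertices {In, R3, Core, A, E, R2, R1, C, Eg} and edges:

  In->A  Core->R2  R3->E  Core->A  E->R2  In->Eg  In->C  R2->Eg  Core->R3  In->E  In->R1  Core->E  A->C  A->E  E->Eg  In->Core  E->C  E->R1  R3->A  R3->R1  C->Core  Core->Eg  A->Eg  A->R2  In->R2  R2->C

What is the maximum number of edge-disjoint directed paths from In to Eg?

5

Assign every edge capacity 1; by Menger, the answer equals the max flow.
Path In→Eg (+1); total 1.
Path In→Core→Eg (+1); total 2.
Path In→A→Eg (+1); total 3.
Path In→E→Eg (+1); total 4.
Path In→R2→Eg (+1); total 5.
No residual In→Eg path; max flow = 5.
Certifying cut of size 5: {A→Eg, Core→Eg, E→Eg, In→Eg, R2→Eg}.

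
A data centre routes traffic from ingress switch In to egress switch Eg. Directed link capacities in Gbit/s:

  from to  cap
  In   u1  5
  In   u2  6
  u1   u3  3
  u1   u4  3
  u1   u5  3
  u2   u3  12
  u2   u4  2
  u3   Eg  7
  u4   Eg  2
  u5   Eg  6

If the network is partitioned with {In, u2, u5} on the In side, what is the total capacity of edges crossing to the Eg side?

Edges leaving {In, u2, u5}: In→u1 (5), u2→u3 (12), u2→u4 (2), u5→Eg (6).
Cut capacity = 5 + 12 + 2 + 6 = 25.

25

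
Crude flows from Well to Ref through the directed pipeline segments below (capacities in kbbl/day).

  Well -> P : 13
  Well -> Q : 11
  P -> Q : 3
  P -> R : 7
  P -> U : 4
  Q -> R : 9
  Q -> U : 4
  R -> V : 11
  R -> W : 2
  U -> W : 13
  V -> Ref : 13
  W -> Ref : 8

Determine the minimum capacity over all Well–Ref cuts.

Augment Well→P→R→V→Ref: bottleneck 7, flow now 7.
Augment Well→P→U→W→Ref: bottleneck 4, flow now 11.
Augment Well→Q→R→V→Ref: bottleneck 4, flow now 15.
Augment Well→Q→R→W→Ref: bottleneck 2, flow now 17.
Augment Well→Q→U→W→Ref: bottleneck 2, flow now 19.
No augmenting path remains; maximum flow = 19.
By max-flow min-cut, the minimum cut capacity equals the max flow.
In the residual graph, reachable from Well: {Well, P, Q, R, U, W}.
Min-cut edges: R→V (11), W→Ref (8); capacity 11 + 8 = 19.

19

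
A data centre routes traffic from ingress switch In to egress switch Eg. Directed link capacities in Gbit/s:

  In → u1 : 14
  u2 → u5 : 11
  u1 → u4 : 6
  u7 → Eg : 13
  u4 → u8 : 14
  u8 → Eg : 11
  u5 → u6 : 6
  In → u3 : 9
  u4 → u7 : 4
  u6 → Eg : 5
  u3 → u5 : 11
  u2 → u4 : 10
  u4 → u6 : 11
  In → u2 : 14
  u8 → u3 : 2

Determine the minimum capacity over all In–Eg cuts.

Augment In→u1→u4→u6→Eg: bottleneck 5, flow now 5.
Augment In→u1→u4→u7→Eg: bottleneck 1, flow now 6.
Augment In→u2→u4→u7→Eg: bottleneck 3, flow now 9.
Augment In→u2→u4→u8→Eg: bottleneck 7, flow now 16.
Augment In→u2→u5→u6→u4→u8→Eg: bottleneck 4, flow now 20. (uses reverse residual edge)
No augmenting path remains; maximum flow = 20.
By max-flow min-cut, the minimum cut capacity equals the max flow.
In the residual graph, reachable from In: {In, u1, u2, u3, u4, u5, u6, u8}.
Min-cut edges: u4→u7 (4), u6→Eg (5), u8→Eg (11); capacity 4 + 5 + 11 = 20.

20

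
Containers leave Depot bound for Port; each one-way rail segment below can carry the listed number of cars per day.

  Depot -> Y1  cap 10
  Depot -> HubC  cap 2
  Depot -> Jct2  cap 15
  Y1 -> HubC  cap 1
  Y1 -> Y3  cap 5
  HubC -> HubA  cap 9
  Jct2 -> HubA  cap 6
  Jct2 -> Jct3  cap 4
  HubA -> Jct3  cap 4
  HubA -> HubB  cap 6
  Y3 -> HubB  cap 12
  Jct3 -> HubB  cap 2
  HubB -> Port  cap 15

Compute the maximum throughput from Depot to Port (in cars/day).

Augment Depot→Y1→Y3→HubB→Port: bottleneck 5, flow now 5.
Augment Depot→HubC→HubA→HubB→Port: bottleneck 2, flow now 7.
Augment Depot→Jct2→HubA→HubB→Port: bottleneck 4, flow now 11.
Augment Depot→Jct2→Jct3→HubB→Port: bottleneck 2, flow now 13.
No augmenting path remains; maximum flow = 13.
In the residual graph, reachable from Depot: {Depot, Y1, HubC, Jct2, HubA, Jct3}.
Min-cut edges: Y1→Y3 (5), HubA→HubB (6), Jct3→HubB (2); capacity 5 + 6 + 2 = 13.
This cut is saturated, so no flow can exceed 13.

13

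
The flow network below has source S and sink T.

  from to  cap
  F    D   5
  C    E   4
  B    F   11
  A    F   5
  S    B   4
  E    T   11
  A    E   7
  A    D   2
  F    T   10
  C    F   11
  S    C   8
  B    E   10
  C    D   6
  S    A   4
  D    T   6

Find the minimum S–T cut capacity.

Augment S→A→D→T: bottleneck 2, flow now 2.
Augment S→A→E→T: bottleneck 2, flow now 4.
Augment S→B→E→T: bottleneck 4, flow now 8.
Augment S→C→D→T: bottleneck 4, flow now 12.
Augment S→C→E→T: bottleneck 4, flow now 16.
No augmenting path remains; maximum flow = 16.
By max-flow min-cut, the minimum cut capacity equals the max flow.
In the residual graph, reachable from S: {S}.
Min-cut edges: S→A (4), S→B (4), S→C (8); capacity 4 + 4 + 8 = 16.

16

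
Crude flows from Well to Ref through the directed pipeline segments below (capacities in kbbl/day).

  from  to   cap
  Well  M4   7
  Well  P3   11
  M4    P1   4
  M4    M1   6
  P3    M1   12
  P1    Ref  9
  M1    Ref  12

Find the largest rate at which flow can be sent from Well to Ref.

Augment Well→M4→P1→Ref: bottleneck 4, flow now 4.
Augment Well→M4→M1→Ref: bottleneck 3, flow now 7.
Augment Well→P3→M1→Ref: bottleneck 9, flow now 16.
No augmenting path remains; maximum flow = 16.
In the residual graph, reachable from Well: {Well, M4, P3, M1}.
Min-cut edges: M4→P1 (4), M1→Ref (12); capacity 4 + 12 = 16.
This cut is saturated, so no flow can exceed 16.

16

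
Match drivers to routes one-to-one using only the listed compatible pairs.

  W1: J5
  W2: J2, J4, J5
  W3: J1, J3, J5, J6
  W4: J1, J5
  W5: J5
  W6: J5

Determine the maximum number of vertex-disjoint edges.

Unit-capacity flow: source→left, listed edges, right→sink; max matching = max flow.
Augmenting path W1→J5 (+1); matched 1.
Augmenting path W2→J2 (+1); matched 2.
Augmenting path W3→J1 (+1); matched 3.
Augmenting path W4→J1→W3→J3 (+1); matched 4.
No augmenting path remains; maximum matching = 4.
König certificate: {W2, W3, W4, J5} is a vertex cover of size 4 (every listed pair touches it), so no matching can be larger.

4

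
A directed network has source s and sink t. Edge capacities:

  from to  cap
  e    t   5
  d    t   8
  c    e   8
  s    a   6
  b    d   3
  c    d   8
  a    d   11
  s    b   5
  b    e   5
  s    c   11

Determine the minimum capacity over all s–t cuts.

13

Augment s→a→d→t: bottleneck 6, flow now 6.
Augment s→b→d→t: bottleneck 2, flow now 8.
Augment s→b→e→t: bottleneck 3, flow now 11.
Augment s→c→e→t: bottleneck 2, flow now 13.
No augmenting path remains; maximum flow = 13.
By max-flow min-cut, the minimum cut capacity equals the max flow.
In the residual graph, reachable from s: {s, a, b, c, d, e}.
Min-cut edges: d→t (8), e→t (5); capacity 8 + 5 = 13.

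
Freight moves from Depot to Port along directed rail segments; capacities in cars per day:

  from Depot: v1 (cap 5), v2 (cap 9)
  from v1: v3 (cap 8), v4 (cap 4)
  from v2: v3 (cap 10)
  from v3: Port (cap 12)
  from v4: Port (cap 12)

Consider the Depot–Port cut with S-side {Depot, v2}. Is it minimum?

Given cut capacity: 5 + 10 = 15.
Augment Depot→v1→v3→Port: bottleneck 5, flow now 5.
Augment Depot→v2→v3→Port: bottleneck 7, flow now 12.
Augment Depot→v2→v3→v1→v4→Port: bottleneck 2, flow now 14. (uses reverse residual edge)
No augmenting path remains; maximum flow = 14.
In the residual graph, reachable from Depot: {Depot}.
Min-cut edges: Depot→v1 (5), Depot→v2 (9); capacity 5 + 9 = 14.
Cut capacity 15 exceeds the max flow 14, so it is not minimum.

No — its capacity is 15, but the minimum cut has capacity 14.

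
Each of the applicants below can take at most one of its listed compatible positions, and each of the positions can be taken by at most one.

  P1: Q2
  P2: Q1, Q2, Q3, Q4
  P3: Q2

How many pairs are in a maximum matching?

2

Unit-capacity flow: source→left, listed edges, right→sink; max matching = max flow.
Augmenting path P1→Q2 (+1); matched 1.
Augmenting path P2→Q1 (+1); matched 2.
No augmenting path remains; maximum matching = 2.
König certificate: {P2, Q2} is a vertex cover of size 2 (every listed pair touches it), so no matching can be larger.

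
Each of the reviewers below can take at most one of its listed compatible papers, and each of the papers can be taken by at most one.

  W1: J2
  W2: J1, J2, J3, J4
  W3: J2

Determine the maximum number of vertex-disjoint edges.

2

Unit-capacity flow: source→left, listed edges, right→sink; max matching = max flow.
Augmenting path W1→J2 (+1); matched 1.
Augmenting path W2→J1 (+1); matched 2.
No augmenting path remains; maximum matching = 2.
König certificate: {W2, J2} is a vertex cover of size 2 (every listed pair touches it), so no matching can be larger.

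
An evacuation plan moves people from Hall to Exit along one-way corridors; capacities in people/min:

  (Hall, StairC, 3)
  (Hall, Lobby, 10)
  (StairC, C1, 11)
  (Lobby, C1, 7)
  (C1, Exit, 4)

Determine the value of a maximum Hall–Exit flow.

4

Augment Hall→StairC→C1→Exit: bottleneck 3, flow now 3.
Augment Hall→Lobby→C1→Exit: bottleneck 1, flow now 4.
No augmenting path remains; maximum flow = 4.
In the residual graph, reachable from Hall: {Hall, StairC, Lobby, C1}.
Min-cut edges: C1→Exit (4); capacity 4 = 4.
This cut is saturated, so no flow can exceed 4.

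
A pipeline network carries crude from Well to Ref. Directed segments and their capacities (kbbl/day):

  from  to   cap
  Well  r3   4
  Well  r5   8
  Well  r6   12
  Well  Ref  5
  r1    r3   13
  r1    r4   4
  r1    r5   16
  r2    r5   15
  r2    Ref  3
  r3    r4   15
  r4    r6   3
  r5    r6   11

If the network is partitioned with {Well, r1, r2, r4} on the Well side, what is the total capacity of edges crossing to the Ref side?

Edges leaving {Well, r1, r2, r4}: Well→r3 (4), Well→r5 (8), Well→r6 (12), Well→Ref (5), r1→r3 (13), r1→r5 (16), r2→r5 (15), r2→Ref (3), r4→r6 (3).
Cut capacity = 4 + 8 + 12 + 5 + 13 + 16 + 15 + 3 + 3 = 79.

79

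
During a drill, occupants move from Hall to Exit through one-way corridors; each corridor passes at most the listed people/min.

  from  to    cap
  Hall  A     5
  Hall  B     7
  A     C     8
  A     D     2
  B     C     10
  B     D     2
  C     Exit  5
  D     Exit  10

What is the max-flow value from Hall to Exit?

Augment Hall→A→C→Exit: bottleneck 5, flow now 5.
Augment Hall→B→D→Exit: bottleneck 2, flow now 7.
Augment Hall→B→C→A→D→Exit: bottleneck 2, flow now 9. (uses reverse residual edge)
No augmenting path remains; maximum flow = 9.
In the residual graph, reachable from Hall: {Hall, A, B, C}.
Min-cut edges: A→D (2), B→D (2), C→Exit (5); capacity 2 + 2 + 5 = 9.
This cut is saturated, so no flow can exceed 9.

9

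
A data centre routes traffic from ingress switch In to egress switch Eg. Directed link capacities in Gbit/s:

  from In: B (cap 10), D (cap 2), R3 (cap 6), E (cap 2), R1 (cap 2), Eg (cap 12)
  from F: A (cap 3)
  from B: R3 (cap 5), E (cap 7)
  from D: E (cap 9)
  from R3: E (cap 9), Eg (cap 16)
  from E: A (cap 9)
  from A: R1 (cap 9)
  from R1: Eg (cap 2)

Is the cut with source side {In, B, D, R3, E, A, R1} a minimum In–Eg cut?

Given cut capacity: 12 + 16 + 2 = 30.
Augment In→Eg: bottleneck 12, flow now 12.
Augment In→R3→Eg: bottleneck 6, flow now 18.
Augment In→R1→Eg: bottleneck 2, flow now 20.
Augment In→B→R3→Eg: bottleneck 5, flow now 25.
No augmenting path remains; maximum flow = 25.
In the residual graph, reachable from In: {In, B, D, E, A, R1}.
Min-cut edges: In→R3 (6), In→Eg (12), B→R3 (5), R1→Eg (2); capacity 6 + 12 + 5 + 2 = 25.
Cut capacity 30 exceeds the max flow 25, so it is not minimum.

No — its capacity is 30, but the minimum cut has capacity 25.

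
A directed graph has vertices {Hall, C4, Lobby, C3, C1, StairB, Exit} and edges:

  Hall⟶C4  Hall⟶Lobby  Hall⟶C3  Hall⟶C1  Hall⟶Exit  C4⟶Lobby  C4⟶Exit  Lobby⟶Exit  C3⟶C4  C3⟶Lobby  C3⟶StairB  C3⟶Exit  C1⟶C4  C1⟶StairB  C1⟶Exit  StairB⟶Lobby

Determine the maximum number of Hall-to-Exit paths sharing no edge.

5

Assign every edge capacity 1; by Menger, the answer equals the max flow.
Path Hall→Exit (+1); total 1.
Path Hall→C4→Exit (+1); total 2.
Path Hall→Lobby→Exit (+1); total 3.
Path Hall→C3→Exit (+1); total 4.
Path Hall→C1→Exit (+1); total 5.
No residual Hall→Exit path; max flow = 5.
Certifying cut of size 5: {Hall→C1, Hall→C3, Hall→C4, Hall→Exit, Hall→Lobby}.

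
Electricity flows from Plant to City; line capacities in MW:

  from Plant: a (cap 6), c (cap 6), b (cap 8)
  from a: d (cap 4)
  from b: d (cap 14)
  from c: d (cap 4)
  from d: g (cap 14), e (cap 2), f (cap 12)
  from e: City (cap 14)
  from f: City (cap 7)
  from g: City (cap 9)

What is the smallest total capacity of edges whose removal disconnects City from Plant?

16

Augment Plant→a→d→e→City: bottleneck 2, flow now 2.
Augment Plant→a→d→f→City: bottleneck 2, flow now 4.
Augment Plant→b→d→f→City: bottleneck 5, flow now 9.
Augment Plant→b→d→g→City: bottleneck 3, flow now 12.
Augment Plant→c→d→g→City: bottleneck 4, flow now 16.
No augmenting path remains; maximum flow = 16.
By max-flow min-cut, the minimum cut capacity equals the max flow.
In the residual graph, reachable from Plant: {Plant, a, c}.
Min-cut edges: Plant→b (8), a→d (4), c→d (4); capacity 8 + 4 + 4 = 16.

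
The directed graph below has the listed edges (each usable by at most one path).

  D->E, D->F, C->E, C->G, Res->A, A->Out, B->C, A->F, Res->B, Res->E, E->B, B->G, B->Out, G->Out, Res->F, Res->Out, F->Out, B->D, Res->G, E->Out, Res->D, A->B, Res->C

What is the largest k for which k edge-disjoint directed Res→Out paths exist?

Assign every edge capacity 1; by Menger, the answer equals the max flow.
Path Res→Out (+1); total 1.
Path Res→A→Out (+1); total 2.
Path Res→B→Out (+1); total 3.
Path Res→E→Out (+1); total 4.
Path Res→F→Out (+1); total 5.
Path Res→G→Out (+1); total 6.
No residual Res→Out path; max flow = 6.
Certifying cut of size 6: {B→Out, E→Out, F→Out, G→Out, Res→A, Res→Out}.

6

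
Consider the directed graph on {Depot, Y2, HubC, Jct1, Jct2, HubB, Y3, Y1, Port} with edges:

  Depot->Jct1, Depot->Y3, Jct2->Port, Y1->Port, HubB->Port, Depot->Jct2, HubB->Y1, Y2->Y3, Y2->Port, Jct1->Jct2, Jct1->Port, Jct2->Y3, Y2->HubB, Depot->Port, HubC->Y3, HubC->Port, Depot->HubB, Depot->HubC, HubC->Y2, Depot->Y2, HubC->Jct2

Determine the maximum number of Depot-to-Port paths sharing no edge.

6

Assign every edge capacity 1; by Menger, the answer equals the max flow.
Path Depot→Port (+1); total 1.
Path Depot→Y2→Port (+1); total 2.
Path Depot→HubC→Port (+1); total 3.
Path Depot→Jct1→Port (+1); total 4.
Path Depot→Jct2→Port (+1); total 5.
Path Depot→HubB→Port (+1); total 6.
No residual Depot→Port path; max flow = 6.
Certifying cut of size 6: {Depot→HubB, Depot→HubC, Depot→Jct1, Depot→Jct2, Depot→Port, Depot→Y2}.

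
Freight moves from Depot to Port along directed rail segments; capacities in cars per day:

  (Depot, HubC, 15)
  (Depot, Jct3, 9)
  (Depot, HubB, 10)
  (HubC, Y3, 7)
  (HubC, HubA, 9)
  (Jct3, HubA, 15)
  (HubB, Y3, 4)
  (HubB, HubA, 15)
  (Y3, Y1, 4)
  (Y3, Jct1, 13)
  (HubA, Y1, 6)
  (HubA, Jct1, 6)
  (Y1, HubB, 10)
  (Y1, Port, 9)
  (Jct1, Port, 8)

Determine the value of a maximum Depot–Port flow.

Augment Depot→HubC→Y3→Y1→Port: bottleneck 4, flow now 4.
Augment Depot→HubC→Y3→Jct1→Port: bottleneck 3, flow now 7.
Augment Depot→HubC→HubA→Y1→Port: bottleneck 5, flow now 12.
Augment Depot→HubC→HubA→Jct1→Port: bottleneck 3, flow now 15.
Augment Depot→Jct3→HubA→Jct1→Port: bottleneck 2, flow now 17.
No augmenting path remains; maximum flow = 17.
In the residual graph, reachable from Depot: {Depot, HubC, Jct3, HubB, Y3, HubA, Y1, Jct1}.
Min-cut edges: Y1→Port (9), Jct1→Port (8); capacity 9 + 8 = 17.
This cut is saturated, so no flow can exceed 17.

17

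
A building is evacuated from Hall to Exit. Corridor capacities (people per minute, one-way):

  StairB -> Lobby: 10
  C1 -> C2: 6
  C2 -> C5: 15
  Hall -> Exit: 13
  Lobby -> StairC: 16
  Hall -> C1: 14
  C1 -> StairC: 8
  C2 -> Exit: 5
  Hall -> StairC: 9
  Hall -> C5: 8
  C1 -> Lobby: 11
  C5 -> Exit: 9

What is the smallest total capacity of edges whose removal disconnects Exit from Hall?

27

Augment Hall→Exit: bottleneck 13, flow now 13.
Augment Hall→C5→Exit: bottleneck 8, flow now 21.
Augment Hall→C1→C2→Exit: bottleneck 5, flow now 26.
Augment Hall→C1→C2→C5→Exit: bottleneck 1, flow now 27.
No augmenting path remains; maximum flow = 27.
By max-flow min-cut, the minimum cut capacity equals the max flow.
In the residual graph, reachable from Hall: {Hall, C1, Lobby, StairC}.
Min-cut edges: Hall→C5 (8), Hall→Exit (13), C1→C2 (6); capacity 8 + 13 + 6 = 27.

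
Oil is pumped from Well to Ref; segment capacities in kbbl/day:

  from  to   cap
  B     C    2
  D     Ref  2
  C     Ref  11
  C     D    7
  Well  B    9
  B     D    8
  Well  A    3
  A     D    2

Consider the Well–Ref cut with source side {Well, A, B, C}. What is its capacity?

Edges leaving {Well, A, B, C}: A→D (2), B→D (8), C→D (7), C→Ref (11).
Cut capacity = 2 + 8 + 7 + 11 = 28.

28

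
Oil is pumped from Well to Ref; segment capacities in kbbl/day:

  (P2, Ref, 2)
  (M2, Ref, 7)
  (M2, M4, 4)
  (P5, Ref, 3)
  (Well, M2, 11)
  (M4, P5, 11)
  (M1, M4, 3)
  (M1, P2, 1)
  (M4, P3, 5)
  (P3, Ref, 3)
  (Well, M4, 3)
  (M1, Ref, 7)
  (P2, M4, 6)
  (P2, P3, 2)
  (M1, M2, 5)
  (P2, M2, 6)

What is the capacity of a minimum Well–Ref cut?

13

Augment Well→M2→Ref: bottleneck 7, flow now 7.
Augment Well→M4→P5→Ref: bottleneck 3, flow now 10.
Augment Well→M2→M4→P3→Ref: bottleneck 3, flow now 13.
No augmenting path remains; maximum flow = 13.
By max-flow min-cut, the minimum cut capacity equals the max flow.
In the residual graph, reachable from Well: {Well, M2, M4, P5, P3}.
Min-cut edges: M2→Ref (7), P5→Ref (3), P3→Ref (3); capacity 7 + 3 + 3 = 13.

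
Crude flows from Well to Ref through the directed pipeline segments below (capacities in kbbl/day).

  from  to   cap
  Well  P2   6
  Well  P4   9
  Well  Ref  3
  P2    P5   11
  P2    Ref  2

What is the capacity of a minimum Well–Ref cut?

Augment Well→Ref: bottleneck 3, flow now 3.
Augment Well→P2→Ref: bottleneck 2, flow now 5.
No augmenting path remains; maximum flow = 5.
By max-flow min-cut, the minimum cut capacity equals the max flow.
In the residual graph, reachable from Well: {Well, P2, P4, P5}.
Min-cut edges: Well→Ref (3), P2→Ref (2); capacity 3 + 2 = 5.

5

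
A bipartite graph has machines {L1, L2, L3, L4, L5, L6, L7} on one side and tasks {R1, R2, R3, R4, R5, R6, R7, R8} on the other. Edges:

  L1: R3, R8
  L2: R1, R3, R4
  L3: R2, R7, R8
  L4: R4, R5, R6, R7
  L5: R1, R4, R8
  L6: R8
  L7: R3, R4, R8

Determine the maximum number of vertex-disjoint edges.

6

Unit-capacity flow: source→left, listed edges, right→sink; max matching = max flow.
Augmenting path L1→R3 (+1); matched 1.
Augmenting path L2→R1 (+1); matched 2.
Augmenting path L3→R2 (+1); matched 3.
Augmenting path L4→R4 (+1); matched 4.
Augmenting path L5→R8 (+1); matched 5.
Augmenting path L7→R4→L4→R5 (+1); matched 6.
No augmenting path remains; maximum matching = 6.
König certificate: {L3, L4, R1, R3, R4, R8} is a vertex cover of size 6 (every listed pair touches it), so no matching can be larger.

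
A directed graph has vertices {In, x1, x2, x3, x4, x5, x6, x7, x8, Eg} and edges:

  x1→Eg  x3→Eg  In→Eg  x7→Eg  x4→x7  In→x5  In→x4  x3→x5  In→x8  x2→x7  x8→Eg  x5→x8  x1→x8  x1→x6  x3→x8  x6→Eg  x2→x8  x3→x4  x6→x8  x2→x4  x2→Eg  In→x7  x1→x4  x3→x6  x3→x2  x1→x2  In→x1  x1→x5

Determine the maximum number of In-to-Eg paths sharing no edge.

Assign every edge capacity 1; by Menger, the answer equals the max flow.
Path In→Eg (+1); total 1.
Path In→x1→Eg (+1); total 2.
Path In→x7→Eg (+1); total 3.
Path In→x8→Eg (+1); total 4.
No residual In→Eg path; max flow = 4.
Certifying cut of size 4: {In→Eg, In→x1, x7→Eg, x8→Eg}.

4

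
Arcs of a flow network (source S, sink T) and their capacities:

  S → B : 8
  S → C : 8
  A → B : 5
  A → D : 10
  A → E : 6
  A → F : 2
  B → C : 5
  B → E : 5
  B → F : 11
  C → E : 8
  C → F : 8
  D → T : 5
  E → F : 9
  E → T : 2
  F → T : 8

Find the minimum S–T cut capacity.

10

Augment S→B→E→T: bottleneck 2, flow now 2.
Augment S→B→F→T: bottleneck 6, flow now 8.
Augment S→C→F→T: bottleneck 2, flow now 10.
No augmenting path remains; maximum flow = 10.
By max-flow min-cut, the minimum cut capacity equals the max flow.
In the residual graph, reachable from S: {S, B, C, E, F}.
Min-cut edges: E→T (2), F→T (8); capacity 2 + 8 = 10.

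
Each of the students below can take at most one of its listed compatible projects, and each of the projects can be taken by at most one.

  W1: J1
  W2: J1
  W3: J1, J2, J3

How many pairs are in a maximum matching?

Unit-capacity flow: source→left, listed edges, right→sink; max matching = max flow.
Augmenting path W1→J1 (+1); matched 1.
Augmenting path W3→J2 (+1); matched 2.
No augmenting path remains; maximum matching = 2.
König certificate: {W3, J1} is a vertex cover of size 2 (every listed pair touches it), so no matching can be larger.

2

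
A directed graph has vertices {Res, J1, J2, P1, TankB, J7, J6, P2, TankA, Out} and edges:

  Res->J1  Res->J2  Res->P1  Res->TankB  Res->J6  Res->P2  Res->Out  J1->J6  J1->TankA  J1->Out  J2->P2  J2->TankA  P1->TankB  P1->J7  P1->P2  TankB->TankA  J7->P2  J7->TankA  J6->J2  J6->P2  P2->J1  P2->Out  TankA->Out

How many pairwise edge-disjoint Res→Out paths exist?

4

Assign every edge capacity 1; by Menger, the answer equals the max flow.
Path Res→Out (+1); total 1.
Path Res→J1→Out (+1); total 2.
Path Res→P2→Out (+1); total 3.
Path Res→J2→TankA→Out (+1); total 4.
No residual Res→Out path; max flow = 4.
Certifying cut of size 4: {J1→Out, P2→Out, Res→Out, TankA→Out}.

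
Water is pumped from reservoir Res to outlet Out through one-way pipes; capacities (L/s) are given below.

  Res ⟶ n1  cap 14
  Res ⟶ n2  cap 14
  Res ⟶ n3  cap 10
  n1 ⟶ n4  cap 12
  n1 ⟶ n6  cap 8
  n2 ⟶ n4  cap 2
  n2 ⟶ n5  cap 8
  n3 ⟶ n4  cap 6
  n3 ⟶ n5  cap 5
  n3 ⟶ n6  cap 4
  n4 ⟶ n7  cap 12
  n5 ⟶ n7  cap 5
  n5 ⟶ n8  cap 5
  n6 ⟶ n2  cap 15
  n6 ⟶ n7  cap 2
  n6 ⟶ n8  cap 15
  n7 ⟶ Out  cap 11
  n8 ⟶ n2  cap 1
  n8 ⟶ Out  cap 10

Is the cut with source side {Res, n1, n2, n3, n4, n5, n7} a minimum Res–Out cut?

Given cut capacity: 8 + 4 + 5 + 11 = 28.
Augment Res→n1→n4→n7→Out: bottleneck 11, flow now 11.
Augment Res→n1→n6→n8→Out: bottleneck 3, flow now 14.
Augment Res→n2→n5→n8→Out: bottleneck 5, flow now 19.
Augment Res→n3→n6→n8→Out: bottleneck 2, flow now 21.
No augmenting path remains; maximum flow = 21.
In the residual graph, reachable from Res: {Res, n1, n2, n3, n4, n5, n6, n7, n8}.
Min-cut edges: n7→Out (11), n8→Out (10); capacity 11 + 10 = 21.
Cut capacity 28 exceeds the max flow 21, so it is not minimum.

No — its capacity is 28, but the minimum cut has capacity 21.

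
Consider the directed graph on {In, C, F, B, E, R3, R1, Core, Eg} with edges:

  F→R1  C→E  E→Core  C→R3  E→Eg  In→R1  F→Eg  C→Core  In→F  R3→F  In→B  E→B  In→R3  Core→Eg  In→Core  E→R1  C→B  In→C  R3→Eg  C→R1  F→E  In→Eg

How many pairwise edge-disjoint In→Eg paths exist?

5

Assign every edge capacity 1; by Menger, the answer equals the max flow.
Path In→Eg (+1); total 1.
Path In→F→Eg (+1); total 2.
Path In→R3→Eg (+1); total 3.
Path In→Core→Eg (+1); total 4.
Path In→C→E→Eg (+1); total 5.
No residual In→Eg path; max flow = 5.
Certifying cut of size 5: {In→C, In→Core, In→Eg, In→F, In→R3}.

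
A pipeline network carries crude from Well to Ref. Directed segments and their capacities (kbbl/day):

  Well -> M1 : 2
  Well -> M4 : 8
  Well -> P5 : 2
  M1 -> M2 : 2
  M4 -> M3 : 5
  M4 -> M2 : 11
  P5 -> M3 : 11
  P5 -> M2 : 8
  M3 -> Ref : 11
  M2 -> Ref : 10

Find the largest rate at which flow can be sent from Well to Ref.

Augment Well→M1→M2→Ref: bottleneck 2, flow now 2.
Augment Well→M4→M3→Ref: bottleneck 5, flow now 7.
Augment Well→M4→M2→Ref: bottleneck 3, flow now 10.
Augment Well→P5→M3→Ref: bottleneck 2, flow now 12.
No augmenting path remains; maximum flow = 12.
In the residual graph, reachable from Well: {Well}.
Min-cut edges: Well→M1 (2), Well→M4 (8), Well→P5 (2); capacity 2 + 8 + 2 = 12.
This cut is saturated, so no flow can exceed 12.

12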